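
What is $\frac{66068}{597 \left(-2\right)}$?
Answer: $- \frac{166}{3} \approx -55.333$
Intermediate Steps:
$\frac{66068}{597 \left(-2\right)} = \frac{66068}{-1194} = 66068 \left(- \frac{1}{1194}\right) = - \frac{166}{3}$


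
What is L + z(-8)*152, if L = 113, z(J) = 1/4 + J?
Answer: -1065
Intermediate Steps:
z(J) = 1/4 + J
L + z(-8)*152 = 113 + (1/4 - 8)*152 = 113 - 31/4*152 = 113 - 1178 = -1065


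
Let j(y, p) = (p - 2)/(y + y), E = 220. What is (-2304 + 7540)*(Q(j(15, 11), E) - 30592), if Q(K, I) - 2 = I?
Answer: -159017320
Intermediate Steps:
j(y, p) = (-2 + p)/(2*y) (j(y, p) = (-2 + p)/((2*y)) = (-2 + p)*(1/(2*y)) = (-2 + p)/(2*y))
Q(K, I) = 2 + I
(-2304 + 7540)*(Q(j(15, 11), E) - 30592) = (-2304 + 7540)*((2 + 220) - 30592) = 5236*(222 - 30592) = 5236*(-30370) = -159017320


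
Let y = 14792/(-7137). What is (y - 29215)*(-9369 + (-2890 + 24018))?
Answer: -2452013102473/7137 ≈ -3.4356e+8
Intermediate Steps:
y = -14792/7137 (y = 14792*(-1/7137) = -14792/7137 ≈ -2.0726)
(y - 29215)*(-9369 + (-2890 + 24018)) = (-14792/7137 - 29215)*(-9369 + (-2890 + 24018)) = -208522247*(-9369 + 21128)/7137 = -208522247/7137*11759 = -2452013102473/7137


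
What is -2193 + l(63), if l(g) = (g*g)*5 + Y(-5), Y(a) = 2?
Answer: 17654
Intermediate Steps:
l(g) = 2 + 5*g² (l(g) = (g*g)*5 + 2 = g²*5 + 2 = 5*g² + 2 = 2 + 5*g²)
-2193 + l(63) = -2193 + (2 + 5*63²) = -2193 + (2 + 5*3969) = -2193 + (2 + 19845) = -2193 + 19847 = 17654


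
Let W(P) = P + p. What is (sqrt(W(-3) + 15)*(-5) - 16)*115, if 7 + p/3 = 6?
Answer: -3565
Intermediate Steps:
p = -3 (p = -21 + 3*6 = -21 + 18 = -3)
W(P) = -3 + P (W(P) = P - 3 = -3 + P)
(sqrt(W(-3) + 15)*(-5) - 16)*115 = (sqrt((-3 - 3) + 15)*(-5) - 16)*115 = (sqrt(-6 + 15)*(-5) - 16)*115 = (sqrt(9)*(-5) - 16)*115 = (3*(-5) - 16)*115 = (-15 - 16)*115 = -31*115 = -3565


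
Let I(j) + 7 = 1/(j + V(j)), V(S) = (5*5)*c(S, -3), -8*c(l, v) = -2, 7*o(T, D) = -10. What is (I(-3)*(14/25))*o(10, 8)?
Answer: 348/65 ≈ 5.3538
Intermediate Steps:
o(T, D) = -10/7 (o(T, D) = (1/7)*(-10) = -10/7)
c(l, v) = 1/4 (c(l, v) = -1/8*(-2) = 1/4)
V(S) = 25/4 (V(S) = (5*5)*(1/4) = 25*(1/4) = 25/4)
I(j) = -7 + 1/(25/4 + j) (I(j) = -7 + 1/(j + 25/4) = -7 + 1/(25/4 + j))
(I(-3)*(14/25))*o(10, 8) = (((-171 - 28*(-3))/(25 + 4*(-3)))*(14/25))*(-10/7) = (((-171 + 84)/(25 - 12))*(14*(1/25)))*(-10/7) = ((-87/13)*(14/25))*(-10/7) = (((1/13)*(-87))*(14/25))*(-10/7) = -87/13*14/25*(-10/7) = -1218/325*(-10/7) = 348/65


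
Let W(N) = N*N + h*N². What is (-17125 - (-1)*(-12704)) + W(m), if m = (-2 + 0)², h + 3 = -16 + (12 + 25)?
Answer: -29525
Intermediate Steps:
h = 18 (h = -3 + (-16 + (12 + 25)) = -3 + (-16 + 37) = -3 + 21 = 18)
m = 4 (m = (-2)² = 4)
W(N) = 19*N² (W(N) = N*N + 18*N² = N² + 18*N² = 19*N²)
(-17125 - (-1)*(-12704)) + W(m) = (-17125 - (-1)*(-12704)) + 19*4² = (-17125 - 1*12704) + 19*16 = (-17125 - 12704) + 304 = -29829 + 304 = -29525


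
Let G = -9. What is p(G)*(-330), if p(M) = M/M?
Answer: -330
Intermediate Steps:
p(M) = 1
p(G)*(-330) = 1*(-330) = -330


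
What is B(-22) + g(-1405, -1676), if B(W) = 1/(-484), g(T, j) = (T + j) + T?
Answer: -2171225/484 ≈ -4486.0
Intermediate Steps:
g(T, j) = j + 2*T
B(W) = -1/484
B(-22) + g(-1405, -1676) = -1/484 + (-1676 + 2*(-1405)) = -1/484 + (-1676 - 2810) = -1/484 - 4486 = -2171225/484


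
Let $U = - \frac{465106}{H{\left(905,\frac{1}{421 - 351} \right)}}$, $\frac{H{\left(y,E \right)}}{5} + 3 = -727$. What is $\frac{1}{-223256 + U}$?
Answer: $- \frac{1825}{407209647} \approx -4.4817 \cdot 10^{-6}$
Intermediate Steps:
$H{\left(y,E \right)} = -3650$ ($H{\left(y,E \right)} = -15 + 5 \left(-727\right) = -15 - 3635 = -3650$)
$U = \frac{232553}{1825}$ ($U = - \frac{465106}{-3650} = \left(-465106\right) \left(- \frac{1}{3650}\right) = \frac{232553}{1825} \approx 127.43$)
$\frac{1}{-223256 + U} = \frac{1}{-223256 + \frac{232553}{1825}} = \frac{1}{- \frac{407209647}{1825}} = - \frac{1825}{407209647}$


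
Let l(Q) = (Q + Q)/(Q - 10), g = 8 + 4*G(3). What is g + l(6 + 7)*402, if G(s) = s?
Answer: 3504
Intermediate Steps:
g = 20 (g = 8 + 4*3 = 8 + 12 = 20)
l(Q) = 2*Q/(-10 + Q) (l(Q) = (2*Q)/(-10 + Q) = 2*Q/(-10 + Q))
g + l(6 + 7)*402 = 20 + (2*(6 + 7)/(-10 + (6 + 7)))*402 = 20 + (2*13/(-10 + 13))*402 = 20 + (2*13/3)*402 = 20 + (2*13*(⅓))*402 = 20 + (26/3)*402 = 20 + 3484 = 3504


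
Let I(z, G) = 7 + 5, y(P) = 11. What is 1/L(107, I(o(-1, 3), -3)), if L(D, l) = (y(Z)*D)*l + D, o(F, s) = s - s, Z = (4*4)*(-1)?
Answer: 1/14231 ≈ 7.0269e-5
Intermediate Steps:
Z = -16 (Z = 16*(-1) = -16)
o(F, s) = 0
I(z, G) = 12
L(D, l) = D + 11*D*l (L(D, l) = (11*D)*l + D = 11*D*l + D = D + 11*D*l)
1/L(107, I(o(-1, 3), -3)) = 1/(107*(1 + 11*12)) = 1/(107*(1 + 132)) = 1/(107*133) = 1/14231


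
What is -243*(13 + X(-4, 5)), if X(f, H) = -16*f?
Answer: -18711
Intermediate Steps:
-243*(13 + X(-4, 5)) = -243*(13 - 16*(-4)) = -243*(13 + 64) = -243*77 = -18711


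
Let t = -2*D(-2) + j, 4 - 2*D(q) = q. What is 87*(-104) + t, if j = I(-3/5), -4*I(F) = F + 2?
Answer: -181087/20 ≈ -9054.3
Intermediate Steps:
I(F) = -½ - F/4 (I(F) = -(F + 2)/4 = -(2 + F)/4 = -½ - F/4)
D(q) = 2 - q/2
j = -7/20 (j = -½ - (-3)/(4*5) = -½ - ¼*(-⅗) = -½ + 3/20 = -7/20 ≈ -0.35000)
t = -127/20 (t = -2*(2 - ½*(-2)) - 7/20 = -2*(2 + 1) - 7/20 = -2*3 - 7/20 = -6 - 7/20 = -127/20 ≈ -6.3500)
87*(-104) + t = 87*(-104) - 127/20 = -9048 - 127/20 = -181087/20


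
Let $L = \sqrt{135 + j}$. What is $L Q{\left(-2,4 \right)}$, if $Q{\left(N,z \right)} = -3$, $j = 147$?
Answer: $- 3 \sqrt{282} \approx -50.379$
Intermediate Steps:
$L = \sqrt{282}$ ($L = \sqrt{135 + 147} = \sqrt{282} \approx 16.793$)
$L Q{\left(-2,4 \right)} = \sqrt{282} \left(-3\right) = - 3 \sqrt{282}$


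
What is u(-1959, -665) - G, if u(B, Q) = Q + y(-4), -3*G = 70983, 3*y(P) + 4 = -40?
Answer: 68944/3 ≈ 22981.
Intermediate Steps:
y(P) = -44/3 (y(P) = -4/3 + (1/3)*(-40) = -4/3 - 40/3 = -44/3)
G = -23661 (G = -1/3*70983 = -23661)
u(B, Q) = -44/3 + Q (u(B, Q) = Q - 44/3 = -44/3 + Q)
u(-1959, -665) - G = (-44/3 - 665) - 1*(-23661) = -2039/3 + 23661 = 68944/3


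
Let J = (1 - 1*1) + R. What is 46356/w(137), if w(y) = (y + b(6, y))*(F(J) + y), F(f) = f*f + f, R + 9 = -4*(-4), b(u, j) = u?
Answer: 46356/27599 ≈ 1.6796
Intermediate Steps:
R = 7 (R = -9 - 4*(-4) = -9 + 16 = 7)
J = 7 (J = (1 - 1*1) + 7 = (1 - 1) + 7 = 0 + 7 = 7)
F(f) = f + f**2 (F(f) = f**2 + f = f + f**2)
w(y) = (6 + y)*(56 + y) (w(y) = (y + 6)*(7*(1 + 7) + y) = (6 + y)*(7*8 + y) = (6 + y)*(56 + y))
46356/w(137) = 46356/(336 + 137**2 + 62*137) = 46356/(336 + 18769 + 8494) = 46356/27599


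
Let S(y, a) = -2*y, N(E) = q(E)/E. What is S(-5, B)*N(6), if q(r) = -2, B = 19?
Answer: -10/3 ≈ -3.3333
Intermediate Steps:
N(E) = -2/E
S(-5, B)*N(6) = (-2*(-5))*(-2/6) = 10*(-2*⅙) = 10*(-⅓) = -10/3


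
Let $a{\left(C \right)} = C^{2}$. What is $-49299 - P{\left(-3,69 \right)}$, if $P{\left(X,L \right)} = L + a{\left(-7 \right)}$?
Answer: $-49417$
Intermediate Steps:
$P{\left(X,L \right)} = 49 + L$ ($P{\left(X,L \right)} = L + \left(-7\right)^{2} = L + 49 = 49 + L$)
$-49299 - P{\left(-3,69 \right)} = -49299 - \left(49 + 69\right) = -49299 - 118 = -49417$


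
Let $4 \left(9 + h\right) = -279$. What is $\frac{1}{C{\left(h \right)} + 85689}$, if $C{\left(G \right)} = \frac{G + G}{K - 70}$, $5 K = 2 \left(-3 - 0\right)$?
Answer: $\frac{712}{61012143} \approx 1.167 \cdot 10^{-5}$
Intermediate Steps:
$K = - \frac{6}{5}$ ($K = \frac{2 \left(-3 - 0\right)}{5} = \frac{2 \left(-3 + 0\right)}{5} = \frac{2 \left(-3\right)}{5} = \frac{1}{5} \left(-6\right) = - \frac{6}{5} \approx -1.2$)
$h = - \frac{315}{4}$ ($h = -9 + \frac{1}{4} \left(-279\right) = -9 - \frac{279}{4} = - \frac{315}{4} \approx -78.75$)
$C{\left(G \right)} = - \frac{5 G}{178}$ ($C{\left(G \right)} = \frac{G + G}{- \frac{6}{5} - 70} = \frac{2 G}{- \frac{356}{5}} = 2 G \left(- \frac{5}{356}\right) = - \frac{5 G}{178}$)
$\frac{1}{C{\left(h \right)} + 85689} = \frac{1}{\left(- \frac{5}{178}\right) \left(- \frac{315}{4}\right) + 85689} = \frac{1}{\frac{1575}{712} + 85689} = \frac{1}{\frac{61012143}{712}} = \frac{712}{61012143}$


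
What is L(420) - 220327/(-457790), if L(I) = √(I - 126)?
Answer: 220327/457790 + 7*√6 ≈ 17.628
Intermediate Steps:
L(I) = √(-126 + I)
L(420) - 220327/(-457790) = √(-126 + 420) - 220327/(-457790) = √294 - 220327*(-1)/457790 = 7*√6 - 1*(-220327/457790) = 7*√6 + 220327/457790 = 220327/457790 + 7*√6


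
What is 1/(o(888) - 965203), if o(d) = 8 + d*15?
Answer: -1/951875 ≈ -1.0506e-6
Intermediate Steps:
o(d) = 8 + 15*d
1/(o(888) - 965203) = 1/((8 + 15*888) - 965203) = 1/((8 + 13320) - 965203) = 1/(13328 - 965203) = 1/(-951875) = -1/951875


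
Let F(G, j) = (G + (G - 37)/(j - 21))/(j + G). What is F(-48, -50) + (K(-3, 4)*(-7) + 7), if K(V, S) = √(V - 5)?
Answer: 52029/6958 - 14*I*√2 ≈ 7.4776 - 19.799*I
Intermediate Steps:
K(V, S) = √(-5 + V)
F(G, j) = (G + (-37 + G)/(-21 + j))/(G + j)
F(-48, -50) + (K(-3, 4)*(-7) + 7) = (-37 - 20*(-48) - 48*(-50))/((-50)² - 21*(-48) - 21*(-50) - 48*(-50)) + (√(-5 - 3)*(-7) + 7) = (-37 + 960 + 2400)/(2500 + 1008 + 1050 + 2400) + (√(-8)*(-7) + 7) = 3323/6958 + ((2*I*√2)*(-7) + 7) = (1/6958)*3323 + (-14*I*√2 + 7) = 3323/6958 + (7 - 14*I*√2) = 52029/6958 - 14*I*√2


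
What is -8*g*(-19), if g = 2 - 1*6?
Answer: -608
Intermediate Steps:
g = -4 (g = 2 - 6 = -4)
-8*g*(-19) = -8*(-4)*(-19) = 32*(-19) = -608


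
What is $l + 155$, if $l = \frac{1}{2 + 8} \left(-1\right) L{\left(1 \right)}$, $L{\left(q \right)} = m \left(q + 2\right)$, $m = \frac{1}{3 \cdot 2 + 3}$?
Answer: $\frac{4649}{30} \approx 154.97$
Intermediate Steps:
$m = \frac{1}{9}$ ($m = \frac{1}{6 + 3} = \frac{1}{9} \approx 0.11111$)
$L{\left(q \right)} = \frac{2}{9} + \frac{q}{9}$ ($L{\left(q \right)} = \frac{q + 2}{9} = \frac{2 + q}{9} = \frac{2}{9} + \frac{q}{9}$)
$l = - \frac{1}{30}$ ($l = \frac{1}{2 + 8} \left(-1\right) \left(\frac{2}{9} + \frac{1}{9} \cdot 1\right) = \frac{1}{10} \left(-1\right) \left(\frac{2}{9} + \frac{1}{9}\right) = \frac{1}{10} \left(-1\right) \frac{1}{3} = \left(- \frac{1}{10}\right) \frac{1}{3} = - \frac{1}{30} \approx -0.033333$)
$l + 155 = - \frac{1}{30} + 155 = \frac{4649}{30}$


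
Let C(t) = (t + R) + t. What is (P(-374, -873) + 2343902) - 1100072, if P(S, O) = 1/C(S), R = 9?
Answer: 919190369/739 ≈ 1.2438e+6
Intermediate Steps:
C(t) = 9 + 2*t (C(t) = (t + 9) + t = (9 + t) + t = 9 + 2*t)
P(S, O) = 1/(9 + 2*S)
(P(-374, -873) + 2343902) - 1100072 = (1/(9 + 2*(-374)) + 2343902) - 1100072 = (1/(9 - 748) + 2343902) - 1100072 = (1/(-739) + 2343902) - 1100072 = (-1/739 + 2343902) - 1100072 = 1732143577/739 - 1100072 = 919190369/739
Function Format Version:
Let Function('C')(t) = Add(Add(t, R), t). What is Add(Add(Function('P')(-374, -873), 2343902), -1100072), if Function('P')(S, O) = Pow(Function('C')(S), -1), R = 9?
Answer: Rational(919190369, 739) ≈ 1.2438e+6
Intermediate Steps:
Function('C')(t) = Add(9, Mul(2, t)) (Function('C')(t) = Add(Add(t, 9), t) = Add(Add(9, t), t) = Add(9, Mul(2, t)))
Function('P')(S, O) = Pow(Add(9, Mul(2, S)), -1)
Add(Add(Function('P')(-374, -873), 2343902), -1100072) = Add(Add(Pow(Add(9, Mul(2, -374)), -1), 2343902), -1100072) = Add(Add(Pow(Add(9, -748), -1), 2343902), -1100072) = Add(Add(Pow(-739, -1), 2343902), -1100072) = Add(Add(Rational(-1, 739), 2343902), -1100072) = Add(Rational(1732143577, 739), -1100072) = Rational(919190369, 739)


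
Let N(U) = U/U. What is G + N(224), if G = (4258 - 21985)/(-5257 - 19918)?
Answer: 2258/1325 ≈ 1.7042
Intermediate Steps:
G = 933/1325 (G = -17727/(-25175) = -17727*(-1/25175) = 933/1325 ≈ 0.70415)
N(U) = 1
G + N(224) = 933/1325 + 1 = 2258/1325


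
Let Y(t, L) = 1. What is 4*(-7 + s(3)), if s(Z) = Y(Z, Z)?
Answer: -24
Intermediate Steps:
s(Z) = 1
4*(-7 + s(3)) = 4*(-7 + 1) = 4*(-6) = -24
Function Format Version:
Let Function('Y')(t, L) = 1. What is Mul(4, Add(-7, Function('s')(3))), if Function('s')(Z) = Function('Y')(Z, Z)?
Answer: -24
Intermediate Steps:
Function('s')(Z) = 1
Mul(4, Add(-7, Function('s')(3))) = Mul(4, Add(-7, 1)) = Mul(4, -6) = -24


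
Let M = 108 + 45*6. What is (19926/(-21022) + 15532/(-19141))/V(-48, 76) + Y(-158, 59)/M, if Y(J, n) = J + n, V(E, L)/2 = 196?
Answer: -63028719613/236600675976 ≈ -0.26639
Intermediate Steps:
M = 378 (M = 108 + 270 = 378)
V(E, L) = 392 (V(E, L) = 2*196 = 392)
(19926/(-21022) + 15532/(-19141))/V(-48, 76) + Y(-158, 59)/M = (19926/(-21022) + 15532/(-19141))/392 + (-158 + 59)/378 = (19926*(-1/21022) + 15532*(-1/19141))*(1/392) - 99*1/378 = (-9963/10511 - 15532/19141)*(1/392) - 11/42 = -353958635/201191051*1/392 - 11/42 = -353958635/78866891992 - 11/42 = -63028719613/236600675976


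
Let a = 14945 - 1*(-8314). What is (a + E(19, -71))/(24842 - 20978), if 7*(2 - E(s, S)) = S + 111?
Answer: 162787/27048 ≈ 6.0184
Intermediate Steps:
a = 23259 (a = 14945 + 8314 = 23259)
E(s, S) = -97/7 - S/7 (E(s, S) = 2 - (S + 111)/7 = 2 - (111 + S)/7 = 2 + (-111/7 - S/7) = -97/7 - S/7)
(a + E(19, -71))/(24842 - 20978) = (23259 + (-97/7 - ⅐*(-71)))/(24842 - 20978) = (23259 + (-97/7 + 71/7))/3864 = (23259 - 26/7)*(1/3864) = (162787/7)*(1/3864) = 162787/27048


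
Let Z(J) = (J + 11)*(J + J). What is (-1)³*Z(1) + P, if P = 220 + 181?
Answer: 377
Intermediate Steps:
P = 401
Z(J) = 2*J*(11 + J) (Z(J) = (11 + J)*(2*J) = 2*J*(11 + J))
(-1)³*Z(1) + P = (-1)³*(2*1*(11 + 1)) + 401 = -2*12 + 401 = -1*24 + 401 = -24 + 401 = 377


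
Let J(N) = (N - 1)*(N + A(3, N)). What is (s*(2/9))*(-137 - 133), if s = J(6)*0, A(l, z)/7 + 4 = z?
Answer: 0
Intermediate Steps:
A(l, z) = -28 + 7*z
J(N) = (-1 + N)*(-28 + 8*N) (J(N) = (N - 1)*(N + (-28 + 7*N)) = (-1 + N)*(-28 + 8*N))
s = 0 (s = (28 - 36*6 + 8*6²)*0 = (28 - 216 + 8*36)*0 = (28 - 216 + 288)*0 = 100*0 = 0)
(s*(2/9))*(-137 - 133) = (0*(2/9))*(-137 - 133) = (0*(2*(⅑)))*(-270) = (0*(2/9))*(-270) = 0*(-270) = 0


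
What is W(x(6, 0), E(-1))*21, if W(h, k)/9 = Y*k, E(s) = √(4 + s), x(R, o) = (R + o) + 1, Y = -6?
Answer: -1134*√3 ≈ -1964.1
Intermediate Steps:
x(R, o) = 1 + R + o
W(h, k) = -54*k (W(h, k) = 9*(-6*k) = -54*k)
W(x(6, 0), E(-1))*21 = -54*√(4 - 1)*21 = -54*√3*21 = -1134*√3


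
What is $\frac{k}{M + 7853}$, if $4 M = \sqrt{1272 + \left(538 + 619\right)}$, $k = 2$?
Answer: $\frac{251296}{986711315} - \frac{8 \sqrt{2429}}{986711315} \approx 0.00025428$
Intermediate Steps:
$M = \frac{\sqrt{2429}}{4}$ ($M = \frac{\sqrt{1272 + \left(538 + 619\right)}}{4} = \frac{\sqrt{1272 + 1157}}{4} = \frac{\sqrt{2429}}{4} \approx 12.321$)
$\frac{k}{M + 7853} = \frac{2}{\frac{\sqrt{2429}}{4} + 7853} = \frac{2}{7853 + \frac{\sqrt{2429}}{4}}$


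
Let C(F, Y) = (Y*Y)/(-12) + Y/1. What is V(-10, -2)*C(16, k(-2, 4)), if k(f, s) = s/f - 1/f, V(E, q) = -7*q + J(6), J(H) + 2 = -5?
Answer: -189/16 ≈ -11.813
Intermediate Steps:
J(H) = -7 (J(H) = -2 - 5 = -7)
V(E, q) = -7 - 7*q (V(E, q) = -7*q - 7 = -7 - 7*q)
k(f, s) = -1/f + s/f
C(F, Y) = Y - Y²/12 (C(F, Y) = Y²*(-1/12) + Y*1 = -Y²/12 + Y = Y - Y²/12)
V(-10, -2)*C(16, k(-2, 4)) = (-7 - 7*(-2))*(((-1 + 4)/(-2))*(12 - (-1 + 4)/(-2))/12) = (-7 + 14)*((-½*3)*(12 - (-1)*3/2)/12) = 7*((1/12)*(-3/2)*(12 - 1*(-3/2))) = 7*((1/12)*(-3/2)*(12 + 3/2)) = 7*((1/12)*(-3/2)*(27/2)) = 7*(-27/16) = -189/16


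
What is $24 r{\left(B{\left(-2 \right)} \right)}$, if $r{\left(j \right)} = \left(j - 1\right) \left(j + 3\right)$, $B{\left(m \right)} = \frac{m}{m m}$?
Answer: $-90$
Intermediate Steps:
$B{\left(m \right)} = \frac{1}{m}$ ($B{\left(m \right)} = \frac{m}{m^{2}} = \frac{1}{m}$)
$r{\left(j \right)} = \left(-1 + j\right) \left(3 + j\right)$
$24 r{\left(B{\left(-2 \right)} \right)} = 24 \left(-3 + \left(\frac{1}{-2}\right)^{2} + \frac{2}{-2}\right) = 24 \left(-3 + \left(- \frac{1}{2}\right)^{2} + 2 \left(- \frac{1}{2}\right)\right) = 24 \left(-3 + \frac{1}{4} - 1\right) = 24 \left(- \frac{15}{4}\right) = -90$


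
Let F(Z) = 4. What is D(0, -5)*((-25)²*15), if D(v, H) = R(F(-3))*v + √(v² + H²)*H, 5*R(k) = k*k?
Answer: -234375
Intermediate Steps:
R(k) = k²/5 (R(k) = (k*k)/5 = k²/5)
D(v, H) = 16*v/5 + H*√(H² + v²) (D(v, H) = ((⅕)*4²)*v + √(v² + H²)*H = ((⅕)*16)*v + √(H² + v²)*H = 16*v/5 + H*√(H² + v²))
D(0, -5)*((-25)²*15) = ((16/5)*0 - 5*√((-5)² + 0²))*((-25)²*15) = (0 - 5*√(25 + 0))*(625*15) = (0 - 5*√25)*9375 = (0 - 5*5)*9375 = (0 - 25)*9375 = -25*9375 = -234375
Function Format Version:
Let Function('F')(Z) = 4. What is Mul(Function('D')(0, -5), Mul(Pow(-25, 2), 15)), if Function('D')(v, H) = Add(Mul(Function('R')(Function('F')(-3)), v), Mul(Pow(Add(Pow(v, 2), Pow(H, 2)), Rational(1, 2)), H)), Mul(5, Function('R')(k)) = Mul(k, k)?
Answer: -234375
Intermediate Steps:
Function('R')(k) = Mul(Rational(1, 5), Pow(k, 2)) (Function('R')(k) = Mul(Rational(1, 5), Mul(k, k)) = Mul(Rational(1, 5), Pow(k, 2)))
Function('D')(v, H) = Add(Mul(Rational(16, 5), v), Mul(H, Pow(Add(Pow(H, 2), Pow(v, 2)), Rational(1, 2)))) (Function('D')(v, H) = Add(Mul(Mul(Rational(1, 5), Pow(4, 2)), v), Mul(Pow(Add(Pow(v, 2), Pow(H, 2)), Rational(1, 2)), H)) = Add(Mul(Mul(Rational(1, 5), 16), v), Mul(Pow(Add(Pow(H, 2), Pow(v, 2)), Rational(1, 2)), H)) = Add(Mul(Rational(16, 5), v), Mul(H, Pow(Add(Pow(H, 2), Pow(v, 2)), Rational(1, 2)))))
Mul(Function('D')(0, -5), Mul(Pow(-25, 2), 15)) = Mul(Add(Mul(Rational(16, 5), 0), Mul(-5, Pow(Add(Pow(-5, 2), Pow(0, 2)), Rational(1, 2)))), Mul(Pow(-25, 2), 15)) = Mul(Add(0, Mul(-5, Pow(Add(25, 0), Rational(1, 2)))), Mul(625, 15)) = Mul(Add(0, Mul(-5, Pow(25, Rational(1, 2)))), 9375) = Mul(Add(0, Mul(-5, 5)), 9375) = Mul(Add(0, -25), 9375) = Mul(-25, 9375) = -234375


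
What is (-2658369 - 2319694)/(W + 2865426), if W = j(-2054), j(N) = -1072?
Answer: -4978063/2864354 ≈ -1.7379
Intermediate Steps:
W = -1072
(-2658369 - 2319694)/(W + 2865426) = (-2658369 - 2319694)/(-1072 + 2865426) = -4978063/2864354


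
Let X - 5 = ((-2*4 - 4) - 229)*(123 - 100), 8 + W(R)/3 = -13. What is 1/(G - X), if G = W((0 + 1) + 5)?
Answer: 1/5475 ≈ 0.00018265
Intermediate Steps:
W(R) = -63 (W(R) = -24 + 3*(-13) = -24 - 39 = -63)
G = -63
X = -5538 (X = 5 + ((-2*4 - 4) - 229)*(123 - 100) = 5 + ((-8 - 4) - 229)*23 = 5 + (-12 - 229)*23 = 5 - 241*23 = 5 - 5543 = -5538)
1/(G - X) = 1/(-63 - 1*(-5538)) = 1/(-63 + 5538) = 1/5475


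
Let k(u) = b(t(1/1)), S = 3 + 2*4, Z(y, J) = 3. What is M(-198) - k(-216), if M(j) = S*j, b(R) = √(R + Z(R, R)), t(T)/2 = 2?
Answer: -2178 - √7 ≈ -2180.6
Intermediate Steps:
t(T) = 4 (t(T) = 2*2 = 4)
S = 11 (S = 3 + 8 = 11)
b(R) = √(3 + R) (b(R) = √(R + 3) = √(3 + R))
k(u) = √7 (k(u) = √(3 + 4) = √7)
M(j) = 11*j
M(-198) - k(-216) = 11*(-198) - √7 = -2178 - √7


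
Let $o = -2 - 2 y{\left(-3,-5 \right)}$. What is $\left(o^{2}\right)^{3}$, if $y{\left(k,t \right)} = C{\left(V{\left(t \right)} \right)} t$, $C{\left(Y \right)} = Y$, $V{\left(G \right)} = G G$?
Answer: $232653764952064$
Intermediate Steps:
$V{\left(G \right)} = G^{2}$
$y{\left(k,t \right)} = t^{3}$ ($y{\left(k,t \right)} = t^{2} t = t^{3}$)
$o = 248$ ($o = -2 - 2 \left(-5\right)^{3} = -2 - -250 = -2 + 250 = 248$)
$\left(o^{2}\right)^{3} = \left(248^{2}\right)^{3} = 61504^{3} = 232653764952064$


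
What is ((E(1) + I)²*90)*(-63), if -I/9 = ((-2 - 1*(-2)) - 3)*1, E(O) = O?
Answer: -4445280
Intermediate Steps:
I = 27 (I = -9*((-2 - 1*(-2)) - 3) = -9*((-2 + 2) - 3) = -9*(0 - 3) = -(-27) = -9*(-3) = 27)
((E(1) + I)²*90)*(-63) = ((1 + 27)²*90)*(-63) = (28²*90)*(-63) = (784*90)*(-63) = 70560*(-63) = -4445280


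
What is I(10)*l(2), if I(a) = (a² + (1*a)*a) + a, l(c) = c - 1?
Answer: 210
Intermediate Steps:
l(c) = -1 + c
I(a) = a + 2*a² (I(a) = (a² + a*a) + a = (a² + a²) + a = 2*a² + a = a + 2*a²)
I(10)*l(2) = (10*(1 + 2*10))*(-1 + 2) = (10*(1 + 20))*1 = (10*21)*1 = 210*1 = 210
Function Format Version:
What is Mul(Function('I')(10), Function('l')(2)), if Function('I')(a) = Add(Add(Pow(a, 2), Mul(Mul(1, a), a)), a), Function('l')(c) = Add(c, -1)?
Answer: 210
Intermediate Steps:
Function('l')(c) = Add(-1, c)
Function('I')(a) = Add(a, Mul(2, Pow(a, 2))) (Function('I')(a) = Add(Add(Pow(a, 2), Mul(a, a)), a) = Add(Add(Pow(a, 2), Pow(a, 2)), a) = Add(Mul(2, Pow(a, 2)), a) = Add(a, Mul(2, Pow(a, 2))))
Mul(Function('I')(10), Function('l')(2)) = Mul(Mul(10, Add(1, Mul(2, 10))), Add(-1, 2)) = Mul(Mul(10, Add(1, 20)), 1) = Mul(Mul(10, 21), 1) = Mul(210, 1) = 210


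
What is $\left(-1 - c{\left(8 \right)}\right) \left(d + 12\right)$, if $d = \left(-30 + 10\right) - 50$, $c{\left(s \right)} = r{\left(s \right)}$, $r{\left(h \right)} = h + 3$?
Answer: $696$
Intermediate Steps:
$r{\left(h \right)} = 3 + h$
$c{\left(s \right)} = 3 + s$
$d = -70$ ($d = -20 - 50 = -70$)
$\left(-1 - c{\left(8 \right)}\right) \left(d + 12\right) = \left(-1 - \left(3 + 8\right)\right) \left(-70 + 12\right) = \left(-1 - 11\right) \left(-58\right) = \left(-12\right) \left(-58\right) = 696$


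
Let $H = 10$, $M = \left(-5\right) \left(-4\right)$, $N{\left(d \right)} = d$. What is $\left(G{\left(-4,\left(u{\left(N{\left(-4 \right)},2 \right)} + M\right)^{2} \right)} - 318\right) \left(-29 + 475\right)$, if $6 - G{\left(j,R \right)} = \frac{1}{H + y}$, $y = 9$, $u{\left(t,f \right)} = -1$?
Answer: $- \frac{2644334}{19} \approx -1.3918 \cdot 10^{5}$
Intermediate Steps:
$M = 20$
$G{\left(j,R \right)} = \frac{113}{19}$ ($G{\left(j,R \right)} = 6 - \frac{1}{10 + 9} = 6 - \frac{1}{19} = \frac{113}{19}$)
$\left(G{\left(-4,\left(u{\left(N{\left(-4 \right)},2 \right)} + M\right)^{2} \right)} - 318\right) \left(-29 + 475\right) = \left(\frac{113}{19} - 318\right) \left(-29 + 475\right) = \left(- \frac{5929}{19}\right) 446 = - \frac{2644334}{19}$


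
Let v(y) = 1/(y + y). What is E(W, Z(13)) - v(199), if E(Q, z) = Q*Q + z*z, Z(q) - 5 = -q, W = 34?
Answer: 485559/398 ≈ 1220.0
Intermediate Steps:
v(y) = 1/(2*y)
Z(q) = 5 - q
E(Q, z) = Q² + z²
E(W, Z(13)) - v(199) = (34² + (5 - 1*13)²) - 1/(2*199) = (1156 + (5 - 13)²) - 1/(2*199) = (1156 + (-8)²) - 1*1/398 = (1156 + 64) - 1/398 = 1220 - 1/398 = 485559/398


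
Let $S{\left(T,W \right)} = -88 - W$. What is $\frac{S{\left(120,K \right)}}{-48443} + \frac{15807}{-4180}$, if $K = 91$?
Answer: $- \frac{69544571}{18408340} \approx -3.7779$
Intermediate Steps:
$\frac{S{\left(120,K \right)}}{-48443} + \frac{15807}{-4180} = \frac{-88 - 91}{-48443} + \frac{15807}{-4180} = \left(-88 - 91\right) \left(- \frac{1}{48443}\right) + 15807 \left(- \frac{1}{4180}\right) = \left(-179\right) \left(- \frac{1}{48443}\right) - \frac{1437}{380} = \frac{179}{48443} - \frac{1437}{380} = - \frac{69544571}{18408340}$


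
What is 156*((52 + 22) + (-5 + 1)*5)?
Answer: 8424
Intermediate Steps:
156*((52 + 22) + (-5 + 1)*5) = 156*(74 - 4*5) = 156*(74 - 20) = 156*54 = 8424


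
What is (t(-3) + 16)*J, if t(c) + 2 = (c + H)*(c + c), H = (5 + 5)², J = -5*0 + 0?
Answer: 0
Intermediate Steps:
J = 0 (J = 0 + 0 = 0)
H = 100 (H = 10² = 100)
t(c) = -2 + 2*c*(100 + c) (t(c) = -2 + (c + 100)*(c + c) = -2 + (100 + c)*(2*c) = -2 + 2*c*(100 + c))
(t(-3) + 16)*J = ((-2 + 2*(-3)² + 200*(-3)) + 16)*0 = ((-2 + 2*9 - 600) + 16)*0 = ((-2 + 18 - 600) + 16)*0 = (-584 + 16)*0 = -568*0 = 0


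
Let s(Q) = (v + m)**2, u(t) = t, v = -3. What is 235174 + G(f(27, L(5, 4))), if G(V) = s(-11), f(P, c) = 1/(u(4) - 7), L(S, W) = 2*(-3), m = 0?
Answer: 235183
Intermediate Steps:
L(S, W) = -6
f(P, c) = -1/3 (f(P, c) = 1/(4 - 7) = 1/(-3) = -1/3)
s(Q) = 9 (s(Q) = (-3 + 0)**2 = (-3)**2 = 9)
G(V) = 9
235174 + G(f(27, L(5, 4))) = 235174 + 9 = 235183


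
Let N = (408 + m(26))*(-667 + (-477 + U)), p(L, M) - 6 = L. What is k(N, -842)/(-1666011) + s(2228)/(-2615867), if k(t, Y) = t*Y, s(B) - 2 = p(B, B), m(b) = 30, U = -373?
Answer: -487828638754280/1452687732179 ≈ -335.81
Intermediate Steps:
p(L, M) = 6 + L
s(B) = 8 + B (s(B) = 2 + (6 + B) = 8 + B)
N = -664446 (N = (408 + 30)*(-667 + (-477 - 373)) = 438*(-667 - 850) = 438*(-1517) = -664446)
k(t, Y) = Y*t
k(N, -842)/(-1666011) + s(2228)/(-2615867) = -842*(-664446)/(-1666011) + (8 + 2228)/(-2615867) = 559463532*(-1/1666011) + 2236*(-1/2615867) = -186487844/555337 - 2236/2615867 = -487828638754280/1452687732179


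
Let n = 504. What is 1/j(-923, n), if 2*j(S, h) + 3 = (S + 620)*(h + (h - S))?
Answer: -1/292548 ≈ -3.4182e-6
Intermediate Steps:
j(S, h) = -3/2 + (620 + S)*(-S + 2*h)/2 (j(S, h) = -3/2 + ((S + 620)*(h + (h - S)))/2 = -3/2 + ((620 + S)*(-S + 2*h))/2 = -3/2 + (620 + S)*(-S + 2*h)/2)
1/j(-923, n) = 1/(-3/2 - 310*(-923) + 620*504 - 1/2*(-923)**2 - 923*504) = 1/(-3/2 + 286130 + 312480 - 1/2*851929 - 465192) = 1/(-3/2 + 286130 + 312480 - 851929/2 - 465192) = 1/(-292548) = -1/292548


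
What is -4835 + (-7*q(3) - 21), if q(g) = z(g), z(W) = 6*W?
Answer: -4982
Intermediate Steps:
q(g) = 6*g
-4835 + (-7*q(3) - 21) = -4835 + (-42*3 - 21) = -4835 + (-7*18 - 21) = -4835 + (-126 - 21) = -4835 - 147 = -4982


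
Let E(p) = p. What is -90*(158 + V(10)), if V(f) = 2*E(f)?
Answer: -16020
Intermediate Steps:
V(f) = 2*f
-90*(158 + V(10)) = -90*(158 + 2*10) = -90*(158 + 20) = -90*178 = -16020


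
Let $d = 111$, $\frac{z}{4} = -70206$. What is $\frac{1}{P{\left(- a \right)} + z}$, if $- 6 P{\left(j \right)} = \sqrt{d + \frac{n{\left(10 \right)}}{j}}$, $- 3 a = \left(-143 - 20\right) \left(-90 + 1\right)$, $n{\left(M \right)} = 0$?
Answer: $- \frac{3369888}{946345427675} + \frac{2 \sqrt{111}}{946345427675} \approx -3.5609 \cdot 10^{-6}$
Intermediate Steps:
$z = -280824$ ($z = 4 \left(-70206\right) = -280824$)
$a = - \frac{14507}{3}$ ($a = - \frac{\left(-143 - 20\right) \left(-90 + 1\right)}{3} = - \frac{\left(-163\right) \left(-89\right)}{3} = \left(- \frac{1}{3}\right) 14507 = - \frac{14507}{3} \approx -4835.7$)
$P{\left(j \right)} = - \frac{\sqrt{111}}{6}$ ($P{\left(j \right)} = - \frac{\sqrt{111 + \frac{0}{j}}}{6} = - \frac{\sqrt{111 + 0}}{6} = - \frac{\sqrt{111}}{6}$)
$\frac{1}{P{\left(- a \right)} + z} = \frac{1}{- \frac{\sqrt{111}}{6} - 280824} = \frac{1}{-280824 - \frac{\sqrt{111}}{6}}$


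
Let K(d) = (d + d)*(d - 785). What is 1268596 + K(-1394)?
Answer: 7343648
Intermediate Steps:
K(d) = 2*d*(-785 + d) (K(d) = (2*d)*(-785 + d) = 2*d*(-785 + d))
1268596 + K(-1394) = 1268596 + 2*(-1394)*(-785 - 1394) = 1268596 + 2*(-1394)*(-2179) = 1268596 + 6075052 = 7343648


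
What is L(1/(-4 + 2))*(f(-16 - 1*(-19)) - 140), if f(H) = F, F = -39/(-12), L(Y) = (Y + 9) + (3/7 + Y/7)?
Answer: -16957/14 ≈ -1211.2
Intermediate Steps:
L(Y) = 66/7 + 8*Y/7 (L(Y) = (9 + Y) + (3*(1/7) + Y*(1/7)) = (9 + Y) + (3/7 + Y/7) = 66/7 + 8*Y/7)
F = 13/4 (F = -39*(-1/12) = 13/4 ≈ 3.2500)
f(H) = 13/4
L(1/(-4 + 2))*(f(-16 - 1*(-19)) - 140) = (66/7 + 8/(7*(-4 + 2)))*(13/4 - 140) = (66/7 + (8/7)/(-2))*(-547/4) = (66/7 + (8/7)*(-1/2))*(-547/4) = (66/7 - 4/7)*(-547/4) = (62/7)*(-547/4) = -16957/14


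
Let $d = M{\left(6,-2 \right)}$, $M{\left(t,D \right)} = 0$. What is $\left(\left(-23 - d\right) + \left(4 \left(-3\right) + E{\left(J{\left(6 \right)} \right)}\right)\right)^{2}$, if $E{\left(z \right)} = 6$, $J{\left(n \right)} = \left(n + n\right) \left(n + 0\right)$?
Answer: $841$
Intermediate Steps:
$J{\left(n \right)} = 2 n^{2}$ ($J{\left(n \right)} = 2 n n = 2 n^{2}$)
$d = 0$
$\left(\left(-23 - d\right) + \left(4 \left(-3\right) + E{\left(J{\left(6 \right)} \right)}\right)\right)^{2} = \left(\left(-23 - 0\right) + \left(4 \left(-3\right) + 6\right)\right)^{2} = \left(\left(-23 + 0\right) + \left(-12 + 6\right)\right)^{2} = \left(-23 - 6\right)^{2} = \left(-29\right)^{2} = 841$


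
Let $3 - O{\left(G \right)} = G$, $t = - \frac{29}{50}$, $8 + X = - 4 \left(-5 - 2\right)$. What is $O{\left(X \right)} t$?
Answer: $\frac{493}{50} \approx 9.86$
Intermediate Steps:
$X = 20$ ($X = -8 - 4 \left(-5 - 2\right) = -8 - -28 = -8 + 28 = 20$)
$t = - \frac{29}{50}$ ($t = \left(-29\right) \frac{1}{50} = - \frac{29}{50} \approx -0.58$)
$O{\left(G \right)} = 3 - G$
$O{\left(X \right)} t = \left(3 - 20\right) \left(- \frac{29}{50}\right) = \left(-17\right) \left(- \frac{29}{50}\right) = \frac{493}{50}$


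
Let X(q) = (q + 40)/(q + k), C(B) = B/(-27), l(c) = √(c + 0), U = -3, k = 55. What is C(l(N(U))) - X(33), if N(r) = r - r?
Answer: -73/88 ≈ -0.82955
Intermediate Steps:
N(r) = 0
l(c) = √c
C(B) = -B/27 (C(B) = B*(-1/27) = -B/27)
X(q) = (40 + q)/(55 + q) (X(q) = (q + 40)/(q + 55) = (40 + q)/(55 + q))
C(l(N(U))) - X(33) = -√0/27 - (40 + 33)/(55 + 33) = -1/27*0 - 73/88 = 0 - 73/88 = -73/88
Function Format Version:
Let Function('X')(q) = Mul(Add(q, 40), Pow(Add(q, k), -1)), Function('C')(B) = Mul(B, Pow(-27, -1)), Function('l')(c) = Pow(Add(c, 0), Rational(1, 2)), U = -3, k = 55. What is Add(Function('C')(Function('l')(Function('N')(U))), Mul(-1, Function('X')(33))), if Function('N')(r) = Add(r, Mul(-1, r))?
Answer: Rational(-73, 88) ≈ -0.82955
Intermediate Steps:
Function('N')(r) = 0
Function('l')(c) = Pow(c, Rational(1, 2))
Function('C')(B) = Mul(Rational(-1, 27), B) (Function('C')(B) = Mul(B, Rational(-1, 27)) = Mul(Rational(-1, 27), B))
Function('X')(q) = Mul(Pow(Add(55, q), -1), Add(40, q)) (Function('X')(q) = Mul(Add(q, 40), Pow(Add(q, 55), -1)) = Mul(Add(40, q), Pow(Add(55, q), -1)) = Mul(Pow(Add(55, q), -1), Add(40, q)))
Add(Function('C')(Function('l')(Function('N')(U))), Mul(-1, Function('X')(33))) = Add(Mul(Rational(-1, 27), Pow(0, Rational(1, 2))), Mul(-1, Mul(Pow(Add(55, 33), -1), Add(40, 33)))) = Add(Mul(Rational(-1, 27), 0), Mul(-1, Mul(Pow(88, -1), 73))) = Add(0, Mul(-1, Mul(Rational(1, 88), 73))) = Add(0, Mul(-1, Rational(73, 88))) = Add(0, Rational(-73, 88)) = Rational(-73, 88)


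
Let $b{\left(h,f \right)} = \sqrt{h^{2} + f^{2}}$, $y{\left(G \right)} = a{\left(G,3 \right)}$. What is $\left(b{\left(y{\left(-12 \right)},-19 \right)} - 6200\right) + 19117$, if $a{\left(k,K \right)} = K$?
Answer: $12917 + \sqrt{370} \approx 12936.0$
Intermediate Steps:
$y{\left(G \right)} = 3$
$b{\left(h,f \right)} = \sqrt{f^{2} + h^{2}}$
$\left(b{\left(y{\left(-12 \right)},-19 \right)} - 6200\right) + 19117 = \left(\sqrt{\left(-19\right)^{2} + 3^{2}} - 6200\right) + 19117 = \left(\sqrt{361 + 9} - 6200\right) + 19117 = \left(\sqrt{370} - 6200\right) + 19117 = \left(-6200 + \sqrt{370}\right) + 19117 = 12917 + \sqrt{370}$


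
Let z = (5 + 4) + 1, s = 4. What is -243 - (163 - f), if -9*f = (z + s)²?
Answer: -3850/9 ≈ -427.78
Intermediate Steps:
z = 10 (z = 9 + 1 = 10)
f = -196/9 (f = -(10 + 4)²/9 = -⅑*14² = -⅑*196 = -196/9 ≈ -21.778)
-243 - (163 - f) = -243 - (163 - 1*(-196/9)) = -243 - (163 + 196/9) = -243 - 1*1663/9 = -243 - 1663/9 = -3850/9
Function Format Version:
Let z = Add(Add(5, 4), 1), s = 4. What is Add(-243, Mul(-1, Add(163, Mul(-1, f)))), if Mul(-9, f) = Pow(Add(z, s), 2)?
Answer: Rational(-3850, 9) ≈ -427.78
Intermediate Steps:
z = 10 (z = Add(9, 1) = 10)
f = Rational(-196, 9) (f = Mul(Rational(-1, 9), Pow(Add(10, 4), 2)) = Mul(Rational(-1, 9), Pow(14, 2)) = Mul(Rational(-1, 9), 196) = Rational(-196, 9) ≈ -21.778)
Add(-243, Mul(-1, Add(163, Mul(-1, f)))) = Add(-243, Mul(-1, Add(163, Mul(-1, Rational(-196, 9))))) = Add(-243, Mul(-1, Add(163, Rational(196, 9)))) = Add(-243, Mul(-1, Rational(1663, 9))) = Add(-243, Rational(-1663, 9)) = Rational(-3850, 9)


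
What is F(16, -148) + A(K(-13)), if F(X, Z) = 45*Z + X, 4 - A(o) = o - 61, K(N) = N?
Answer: -6566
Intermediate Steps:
A(o) = 65 - o (A(o) = 4 - (o - 61) = 4 - (-61 + o) = 4 + (61 - o) = 65 - o)
F(X, Z) = X + 45*Z
F(16, -148) + A(K(-13)) = (16 + 45*(-148)) + (65 - 1*(-13)) = (16 - 6660) + (65 + 13) = -6644 + 78 = -6566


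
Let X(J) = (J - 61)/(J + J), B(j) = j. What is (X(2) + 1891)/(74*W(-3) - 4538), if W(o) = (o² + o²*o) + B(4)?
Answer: -7505/22296 ≈ -0.33661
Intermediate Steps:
W(o) = 4 + o² + o³ (W(o) = (o² + o²*o) + 4 = (o² + o³) + 4 = 4 + o² + o³)
X(J) = (-61 + J)/(2*J) (X(J) = (-61 + J)/((2*J)) = (-61 + J)*(1/(2*J)) = (-61 + J)/(2*J))
(X(2) + 1891)/(74*W(-3) - 4538) = ((½)*(-61 + 2)/2 + 1891)/(74*(4 + (-3)² + (-3)³) - 4538) = ((½)*(½)*(-59) + 1891)/(74*(4 + 9 - 27) - 4538) = (-59/4 + 1891)/(74*(-14) - 4538) = 7505/(4*(-1036 - 4538)) = (7505/4)/(-5574) = (7505/4)*(-1/5574) = -7505/22296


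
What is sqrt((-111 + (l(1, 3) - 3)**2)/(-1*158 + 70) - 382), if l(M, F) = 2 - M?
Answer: I*sqrt(737198)/44 ≈ 19.514*I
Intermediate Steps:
sqrt((-111 + (l(1, 3) - 3)**2)/(-1*158 + 70) - 382) = sqrt((-111 + ((2 - 1*1) - 3)**2)/(-1*158 + 70) - 382) = sqrt((-111 + ((2 - 1) - 3)**2)/(-158 + 70) - 382) = sqrt((-111 + (1 - 3)**2)/(-88) - 382) = sqrt((-111 + (-2)**2)*(-1/88) - 382) = sqrt((-111 + 4)*(-1/88) - 382) = sqrt(-107*(-1/88) - 382) = sqrt(107/88 - 382) = sqrt(-33509/88) = I*sqrt(737198)/44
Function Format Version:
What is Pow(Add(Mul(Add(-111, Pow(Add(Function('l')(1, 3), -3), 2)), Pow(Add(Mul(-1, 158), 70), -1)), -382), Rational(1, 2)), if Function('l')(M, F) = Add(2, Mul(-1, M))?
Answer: Mul(Rational(1, 44), I, Pow(737198, Rational(1, 2))) ≈ Mul(19.514, I)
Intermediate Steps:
Pow(Add(Mul(Add(-111, Pow(Add(Function('l')(1, 3), -3), 2)), Pow(Add(Mul(-1, 158), 70), -1)), -382), Rational(1, 2)) = Pow(Add(Mul(Add(-111, Pow(Add(Add(2, Mul(-1, 1)), -3), 2)), Pow(Add(Mul(-1, 158), 70), -1)), -382), Rational(1, 2)) = Pow(Add(Mul(Add(-111, Pow(Add(Add(2, -1), -3), 2)), Pow(Add(-158, 70), -1)), -382), Rational(1, 2)) = Pow(Add(Mul(Add(-111, Pow(Add(1, -3), 2)), Pow(-88, -1)), -382), Rational(1, 2)) = Pow(Add(Mul(Add(-111, Pow(-2, 2)), Rational(-1, 88)), -382), Rational(1, 2)) = Pow(Add(Mul(Add(-111, 4), Rational(-1, 88)), -382), Rational(1, 2)) = Pow(Add(Mul(-107, Rational(-1, 88)), -382), Rational(1, 2)) = Pow(Add(Rational(107, 88), -382), Rational(1, 2)) = Pow(Rational(-33509, 88), Rational(1, 2)) = Mul(Rational(1, 44), I, Pow(737198, Rational(1, 2)))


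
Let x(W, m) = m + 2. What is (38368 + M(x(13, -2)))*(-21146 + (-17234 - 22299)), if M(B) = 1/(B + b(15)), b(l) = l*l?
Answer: -523829731879/225 ≈ -2.3281e+9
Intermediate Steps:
b(l) = l²
x(W, m) = 2 + m
M(B) = 1/(225 + B) (M(B) = 1/(B + 15²) = 1/(B + 225) = 1/(225 + B))
(38368 + M(x(13, -2)))*(-21146 + (-17234 - 22299)) = (38368 + 1/(225 + (2 - 2)))*(-21146 + (-17234 - 22299)) = (38368 + 1/(225 + 0))*(-21146 - 39533) = (38368 + 1/225)*(-60679) = (8632801/225)*(-60679) = -523829731879/225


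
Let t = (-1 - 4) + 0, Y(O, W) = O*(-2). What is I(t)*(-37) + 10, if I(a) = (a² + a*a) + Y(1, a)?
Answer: -1766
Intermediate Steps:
Y(O, W) = -2*O
t = -5 (t = -5 + 0 = -5)
I(a) = -2 + 2*a² (I(a) = (a² + a*a) - 2*1 = (a² + a²) - 2 = 2*a² - 2 = -2 + 2*a²)
I(t)*(-37) + 10 = (-2 + 2*(-5)²)*(-37) + 10 = (-2 + 2*25)*(-37) + 10 = (-2 + 50)*(-37) + 10 = 48*(-37) + 10 = -1776 + 10 = -1766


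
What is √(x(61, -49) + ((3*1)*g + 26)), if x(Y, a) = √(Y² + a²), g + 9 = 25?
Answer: √(74 + √6122) ≈ 12.339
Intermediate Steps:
g = 16 (g = -9 + 25 = 16)
√(x(61, -49) + ((3*1)*g + 26)) = √(√(61² + (-49)²) + ((3*1)*16 + 26)) = √(√(3721 + 2401) + (3*16 + 26)) = √(√6122 + (48 + 26)) = √(√6122 + 74) = √(74 + √6122)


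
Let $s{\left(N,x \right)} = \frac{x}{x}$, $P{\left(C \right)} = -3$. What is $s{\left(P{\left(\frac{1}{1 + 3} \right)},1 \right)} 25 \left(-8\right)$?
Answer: $-200$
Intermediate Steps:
$s{\left(N,x \right)} = 1$
$s{\left(P{\left(\frac{1}{1 + 3} \right)},1 \right)} 25 \left(-8\right) = 1 \cdot 25 \left(-8\right) = 25 \left(-8\right) = -200$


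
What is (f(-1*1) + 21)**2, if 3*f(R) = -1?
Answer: 3844/9 ≈ 427.11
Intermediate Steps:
f(R) = -1/3 (f(R) = (1/3)*(-1) = -1/3)
(f(-1*1) + 21)**2 = (-1/3 + 21)**2 = (62/3)**2 = 3844/9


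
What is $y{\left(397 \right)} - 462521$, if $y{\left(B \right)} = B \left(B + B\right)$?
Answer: $-147303$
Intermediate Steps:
$y{\left(B \right)} = 2 B^{2}$ ($y{\left(B \right)} = B 2 B = 2 B^{2}$)
$y{\left(397 \right)} - 462521 = 2 \cdot 397^{2} - 462521 = 2 \cdot 157609 - 462521 = 315218 - 462521 = -147303$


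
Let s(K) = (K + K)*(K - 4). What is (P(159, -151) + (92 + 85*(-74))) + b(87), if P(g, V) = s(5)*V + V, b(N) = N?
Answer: -7772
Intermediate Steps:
s(K) = 2*K*(-4 + K) (s(K) = (2*K)*(-4 + K) = 2*K*(-4 + K))
P(g, V) = 11*V (P(g, V) = (2*5*(-4 + 5))*V + V = (2*5*1)*V + V = 10*V + V = 11*V)
(P(159, -151) + (92 + 85*(-74))) + b(87) = (11*(-151) + (92 + 85*(-74))) + 87 = (-1661 + (92 - 6290)) + 87 = (-1661 - 6198) + 87 = -7859 + 87 = -7772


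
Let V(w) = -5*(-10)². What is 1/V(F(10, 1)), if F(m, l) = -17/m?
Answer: -1/500 ≈ -0.0020000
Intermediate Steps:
V(w) = -500 (V(w) = -5*100 = -500)
1/V(F(10, 1)) = 1/(-500) = -1/500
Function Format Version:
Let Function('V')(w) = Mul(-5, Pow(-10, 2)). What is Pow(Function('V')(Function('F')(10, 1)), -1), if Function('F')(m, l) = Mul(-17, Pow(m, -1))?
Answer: Rational(-1, 500) ≈ -0.0020000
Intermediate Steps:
Function('V')(w) = -500 (Function('V')(w) = Mul(-5, 100) = -500)
Pow(Function('V')(Function('F')(10, 1)), -1) = Pow(-500, -1) = Rational(-1, 500)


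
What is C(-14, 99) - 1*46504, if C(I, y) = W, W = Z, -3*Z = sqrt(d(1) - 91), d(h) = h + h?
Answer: -46504 - I*sqrt(89)/3 ≈ -46504.0 - 3.1447*I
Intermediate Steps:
d(h) = 2*h
Z = -I*sqrt(89)/3 (Z = -sqrt(2*1 - 91)/3 = -sqrt(2 - 91)/3 = -I*sqrt(89)/3 ≈ -3.1447*I)
W = -I*sqrt(89)/3 ≈ -3.1447*I
C(I, y) = -I*sqrt(89)/3
C(-14, 99) - 1*46504 = -I*sqrt(89)/3 - 1*46504 = -I*sqrt(89)/3 - 46504 = -46504 - I*sqrt(89)/3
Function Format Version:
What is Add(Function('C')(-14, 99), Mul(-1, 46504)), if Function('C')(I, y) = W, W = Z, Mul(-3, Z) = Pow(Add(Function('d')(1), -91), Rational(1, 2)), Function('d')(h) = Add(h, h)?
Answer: Add(-46504, Mul(Rational(-1, 3), I, Pow(89, Rational(1, 2)))) ≈ Add(-46504., Mul(-3.1447, I))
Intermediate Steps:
Function('d')(h) = Mul(2, h)
Z = Mul(Rational(-1, 3), I, Pow(89, Rational(1, 2))) (Z = Mul(Rational(-1, 3), Pow(Add(Mul(2, 1), -91), Rational(1, 2))) = Mul(Rational(-1, 3), Pow(Add(2, -91), Rational(1, 2))) = Mul(Rational(-1, 3), Pow(-89, Rational(1, 2))) = Mul(Rational(-1, 3), Mul(I, Pow(89, Rational(1, 2)))) = Mul(Rational(-1, 3), I, Pow(89, Rational(1, 2))) ≈ Mul(-3.1447, I))
W = Mul(Rational(-1, 3), I, Pow(89, Rational(1, 2))) ≈ Mul(-3.1447, I)
Function('C')(I, y) = Mul(Rational(-1, 3), I, Pow(89, Rational(1, 2)))
Add(Function('C')(-14, 99), Mul(-1, 46504)) = Add(Mul(Rational(-1, 3), I, Pow(89, Rational(1, 2))), Mul(-1, 46504)) = Add(Mul(Rational(-1, 3), I, Pow(89, Rational(1, 2))), -46504) = Add(-46504, Mul(Rational(-1, 3), I, Pow(89, Rational(1, 2))))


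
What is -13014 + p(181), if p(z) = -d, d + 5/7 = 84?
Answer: -91681/7 ≈ -13097.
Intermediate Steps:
d = 583/7 (d = -5/7 + 84 = 583/7 ≈ 83.286)
p(z) = -583/7 (p(z) = -1*583/7 = -583/7)
-13014 + p(181) = -13014 - 583/7 = -91681/7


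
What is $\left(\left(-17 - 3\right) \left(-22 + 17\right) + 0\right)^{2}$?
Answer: $10000$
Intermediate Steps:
$\left(\left(-17 - 3\right) \left(-22 + 17\right) + 0\right)^{2} = \left(\left(-20\right) \left(-5\right) + 0\right)^{2} = \left(100 + 0\right)^{2} = 100^{2} = 10000$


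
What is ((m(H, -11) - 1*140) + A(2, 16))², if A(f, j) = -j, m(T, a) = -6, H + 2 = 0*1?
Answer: 26244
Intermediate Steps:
H = -2 (H = -2 + 0*1 = -2 + 0 = -2)
((m(H, -11) - 1*140) + A(2, 16))² = ((-6 - 1*140) - 1*16)² = ((-6 - 140) - 16)² = (-146 - 16)² = (-162)² = 26244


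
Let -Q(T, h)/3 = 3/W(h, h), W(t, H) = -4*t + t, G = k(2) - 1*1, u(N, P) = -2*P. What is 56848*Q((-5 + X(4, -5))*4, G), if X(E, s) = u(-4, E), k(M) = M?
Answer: 170544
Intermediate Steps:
X(E, s) = -2*E
G = 1 (G = 2 - 1*1 = 2 - 1 = 1)
W(t, H) = -3*t
Q(T, h) = 3/h (Q(T, h) = -9/((-3*h)) = -9*(-1/(3*h)) = -(-3)/h = 3/h)
56848*Q((-5 + X(4, -5))*4, G) = 56848*(3/1) = 56848*(3*1) = 56848*3 = 170544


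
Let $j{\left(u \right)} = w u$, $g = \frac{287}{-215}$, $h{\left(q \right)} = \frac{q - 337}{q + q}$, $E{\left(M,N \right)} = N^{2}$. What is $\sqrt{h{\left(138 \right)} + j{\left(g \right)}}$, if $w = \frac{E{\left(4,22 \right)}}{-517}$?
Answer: $\frac{\sqrt{1028041037085}}{1394490} \approx 0.72709$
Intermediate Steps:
$h{\left(q \right)} = \frac{-337 + q}{2 q}$
$g = - \frac{287}{215}$ ($g = 287 \left(- \frac{1}{215}\right) = - \frac{287}{215} \approx -1.3349$)
$w = - \frac{44}{47}$ ($w = \frac{22^{2}}{-517} = 484 \left(- \frac{1}{517}\right) = - \frac{44}{47} \approx -0.93617$)
$j{\left(u \right)} = - \frac{44 u}{47}$
$\sqrt{h{\left(138 \right)} + j{\left(g \right)}} = \sqrt{\frac{-337 + 138}{2 \cdot 138} - - \frac{12628}{10105}} = \sqrt{\frac{1}{2} \cdot \frac{1}{138} \left(-199\right) + \frac{12628}{10105}} = \sqrt{- \frac{199}{276} + \frac{12628}{10105}} = \sqrt{\frac{1474433}{2788980}} = \frac{\sqrt{1028041037085}}{1394490}$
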